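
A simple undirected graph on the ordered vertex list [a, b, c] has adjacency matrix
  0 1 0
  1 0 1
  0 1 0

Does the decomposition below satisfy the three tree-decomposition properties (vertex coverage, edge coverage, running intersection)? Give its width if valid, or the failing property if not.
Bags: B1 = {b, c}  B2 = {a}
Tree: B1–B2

No — edge (b,a) lies in no bag.

A tree decomposition must satisfy three properties: every vertex lies in some bag; for every edge, both endpoints lie together in some bag; and for every vertex, the bags containing it form a connected subtree. Here edge (b,a) lies in no bag, so the decomposition is invalid.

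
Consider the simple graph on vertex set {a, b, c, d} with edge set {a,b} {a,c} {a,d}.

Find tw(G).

A width-1 tree decomposition is:
Bags: B1 = {a, d}  B2 = {a, c}  B3 = {a, b}
Tree: B1–B2, B1–B3
Every bag has size at most 2, so the width is 2 − 1 = 1 and tw(G) ≤ 1. G has an edge, so its treewidth is at least 1. Hence tw(G) = 1 exactly.

1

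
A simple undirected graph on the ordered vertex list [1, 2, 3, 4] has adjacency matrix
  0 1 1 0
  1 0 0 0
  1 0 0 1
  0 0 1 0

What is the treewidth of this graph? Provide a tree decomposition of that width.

Treewidth 1.
Bags: B1 = {1, 2}  B2 = {1, 3}  B3 = {3, 4}
Tree: B1–B2, B2–B3

Every bag has size at most 2, so the width is 2 − 1 = 1 and tw(G) ≤ 1. G has an edge, so its treewidth is at least 1. Combining the bounds, tw(G) = 1.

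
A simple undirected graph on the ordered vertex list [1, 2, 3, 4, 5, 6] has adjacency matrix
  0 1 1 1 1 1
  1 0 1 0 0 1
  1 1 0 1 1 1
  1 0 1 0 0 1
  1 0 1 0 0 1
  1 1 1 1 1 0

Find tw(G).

A width-3 tree decomposition is:
Bags: B1 = {1, 3, 5, 6}  B2 = {1, 2, 3, 6}  B3 = {1, 3, 4, 6}
Tree: B1–B2, B2–B3
Each bag holds 4 vertices, so the decomposition has width 3, which upper-bounds the treewidth. Conversely, {1, 2, 3, 6} is a clique of size 4, and the vertices of any clique must share a bag in every tree decomposition; so some bag has ≥ 4 vertices and tw(G) ≥ 3. Hence tw(G) = 3 exactly.

3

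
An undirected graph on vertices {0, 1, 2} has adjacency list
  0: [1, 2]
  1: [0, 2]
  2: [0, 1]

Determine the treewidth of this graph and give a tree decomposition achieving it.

Treewidth 2.
One such decomposition:
Bags: B1 = {0, 1, 2}
Tree: (single bag)

With just one bag of size 3, the width is 3 − 1 = 2, so tw(G) ≤ 2. On the other hand G contains the 3-clique {0, 1, 2}. A clique must lie in a single bag of any decomposition, so no decomposition can have width below 2. The upper and lower bounds meet at 2, so that is the treewidth.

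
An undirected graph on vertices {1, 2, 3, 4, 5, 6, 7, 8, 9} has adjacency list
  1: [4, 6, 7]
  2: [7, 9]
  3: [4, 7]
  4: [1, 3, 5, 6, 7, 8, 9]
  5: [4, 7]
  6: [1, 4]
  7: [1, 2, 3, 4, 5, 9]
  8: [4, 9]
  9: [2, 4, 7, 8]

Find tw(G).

2

A width-2 tree decomposition is:
Bags: B1 = {4, 7, 9}  B2 = {4, 8, 9}  B3 = {3, 4, 7}  B4 = {1, 4, 7}  B5 = {4, 5, 7}  B6 = {2, 7, 9}  B7 = {1, 4, 6}
Tree: B1–B2, B1–B3, B3–B4, B1–B5, B1–B6, B4–B7
Every bag has size at most 3, so the width is 3 − 1 = 2 and tw(G) ≤ 2. On the other hand G contains the 3-clique {2, 7, 9}. A clique must lie in a single bag of any decomposition, so no decomposition can have width below 2. Hence tw(G) = 2 exactly.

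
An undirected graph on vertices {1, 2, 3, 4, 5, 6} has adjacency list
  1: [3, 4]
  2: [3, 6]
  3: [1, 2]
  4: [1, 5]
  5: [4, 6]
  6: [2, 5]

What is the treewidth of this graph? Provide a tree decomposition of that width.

Each bag holds 3 vertices, so the decomposition has width 2, which upper-bounds the treewidth. Since 4–5–6–2–3–1–4 is a cycle in G, G is not acyclic. Forests are exactly the graphs of treewidth ≤ 1, so tw(G) ≥ 2. Hence tw(G) = 2 exactly.

Treewidth 2.
One optimal decomposition is:
Bags: B1 = {4, 5, 6}  B2 = {2, 4, 6}  B3 = {2, 3, 4}  B4 = {1, 3, 4}
Tree: B1–B2, B2–B3, B3–B4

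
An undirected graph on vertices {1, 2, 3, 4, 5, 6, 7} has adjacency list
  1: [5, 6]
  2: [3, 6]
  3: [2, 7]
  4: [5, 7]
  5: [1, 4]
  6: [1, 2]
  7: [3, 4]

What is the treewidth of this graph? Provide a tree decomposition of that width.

Treewidth 2.
One such decomposition:
Bags: B1 = {2, 3, 6}  B2 = {3, 6, 7}  B3 = {4, 6, 7}  B4 = {4, 5, 6}  B5 = {1, 5, 6}
Tree: B1–B2, B2–B3, B3–B4, B4–B5

Each bag holds 3 vertices, so the decomposition has width 2, which upper-bounds the treewidth. The edges 6–2–3–7–4–5–1–6 form a cycle, so G is not a tree and its treewidth is at least 2. Combining the bounds, tw(G) = 2.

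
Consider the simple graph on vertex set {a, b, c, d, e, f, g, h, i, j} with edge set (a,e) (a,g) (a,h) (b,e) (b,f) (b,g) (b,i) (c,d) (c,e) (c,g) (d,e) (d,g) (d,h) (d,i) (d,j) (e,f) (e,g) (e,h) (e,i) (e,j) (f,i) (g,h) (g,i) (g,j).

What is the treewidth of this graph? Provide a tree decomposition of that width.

The largest bag has 4 vertices, giving width 3; this decomposition certifies tw(G) ≤ 3. For the lower bound, the 4 vertices {d, e, g, j} are pairwise adjacent, and any tree decomposition puts a clique entirely inside one bag — forcing width ≥ 3. Combining the bounds, tw(G) = 3.

Treewidth 3.
One such decomposition:
Bags: B1 = {d, e, g, i}  B2 = {b, e, g, i}  B3 = {c, d, e, g}  B4 = {d, e, g, j}  B5 = {d, e, g, h}  B6 = {a, e, g, h}  B7 = {b, e, f, i}
Tree: B1–B2, B1–B3, B3–B4, B1–B5, B5–B6, B2–B7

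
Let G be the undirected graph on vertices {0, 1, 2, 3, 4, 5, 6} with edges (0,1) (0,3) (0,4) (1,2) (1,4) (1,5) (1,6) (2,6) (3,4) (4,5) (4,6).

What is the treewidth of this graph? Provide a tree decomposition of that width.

Treewidth 2.
Bags: B1 = {0, 1, 4}  B2 = {1, 4, 6}  B3 = {0, 3, 4}  B4 = {1, 2, 6}  B5 = {1, 4, 5}
Tree: B1–B2, B1–B3, B2–B4, B1–B5

Each bag holds 3 vertices, so the decomposition has width 2, which upper-bounds the treewidth. For the lower bound, the 3 vertices {1, 2, 6} are pairwise adjacent, and any tree decomposition puts a clique entirely inside one bag — forcing width ≥ 2. Hence tw(G) = 2 exactly.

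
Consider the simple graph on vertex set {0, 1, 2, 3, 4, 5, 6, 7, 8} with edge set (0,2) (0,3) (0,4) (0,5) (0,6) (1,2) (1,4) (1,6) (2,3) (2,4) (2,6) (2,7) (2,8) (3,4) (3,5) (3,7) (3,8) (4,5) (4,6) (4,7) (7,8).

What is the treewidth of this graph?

A width-3 tree decomposition is:
Bags: B1 = {0, 2, 3, 4}  B2 = {0, 2, 4, 6}  B3 = {0, 3, 4, 5}  B4 = {2, 3, 4, 7}  B5 = {2, 3, 7, 8}  B6 = {1, 2, 4, 6}
Tree: B1–B2, B1–B3, B1–B4, B4–B5, B2–B6
Each bag holds 4 vertices, so the decomposition has width 3, which upper-bounds the treewidth. Conversely, {2, 3, 7, 8} is a clique of size 4, and the vertices of any clique must share a bag in every tree decomposition; so some bag has ≥ 4 vertices and tw(G) ≥ 3. Hence tw(G) = 3 exactly.

3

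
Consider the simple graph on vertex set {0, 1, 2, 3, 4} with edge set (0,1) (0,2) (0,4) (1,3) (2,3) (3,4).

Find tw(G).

2

A width-2 tree decomposition is:
Bags: B1 = {0, 2, 3}  B2 = {0, 3, 4}  B3 = {0, 1, 3}
Tree: B1–B2, B2–B3
Each bag holds 3 vertices, so the decomposition has width 2, which upper-bounds the treewidth. The edges 2–3–4–0–2 form a cycle, so G is not a tree and its treewidth is at least 2. Therefore the treewidth is 2.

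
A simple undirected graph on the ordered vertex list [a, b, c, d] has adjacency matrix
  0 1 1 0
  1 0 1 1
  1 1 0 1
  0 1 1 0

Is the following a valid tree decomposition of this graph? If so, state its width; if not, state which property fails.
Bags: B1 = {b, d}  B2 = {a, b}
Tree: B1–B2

A tree decomposition must satisfy three properties: every vertex lies in some bag; for every edge, both endpoints lie together in some bag; and for every vertex, the bags containing it form a connected subtree. Here vertex c appears in no bag, so the decomposition is invalid.

No — vertex c appears in no bag.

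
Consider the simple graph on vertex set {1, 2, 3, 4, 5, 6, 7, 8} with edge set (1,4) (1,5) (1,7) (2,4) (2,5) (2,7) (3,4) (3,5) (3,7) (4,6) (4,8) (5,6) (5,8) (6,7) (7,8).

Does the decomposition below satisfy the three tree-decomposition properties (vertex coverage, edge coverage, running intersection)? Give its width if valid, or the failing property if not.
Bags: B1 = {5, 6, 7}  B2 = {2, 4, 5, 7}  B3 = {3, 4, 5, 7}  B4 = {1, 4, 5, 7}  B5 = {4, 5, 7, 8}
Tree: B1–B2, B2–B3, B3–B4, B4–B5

A tree decomposition must satisfy three properties: every vertex lies in some bag; for every edge, both endpoints lie together in some bag; and for every vertex, the bags containing it form a connected subtree. Here edge (4,6) lies in no bag, so the decomposition is invalid.

No — edge (4,6) lies in no bag.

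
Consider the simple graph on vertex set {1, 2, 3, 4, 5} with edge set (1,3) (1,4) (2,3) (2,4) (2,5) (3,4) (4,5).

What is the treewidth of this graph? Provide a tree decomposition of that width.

The largest bag has 3 vertices, giving width 2; this decomposition certifies tw(G) ≤ 2. Conversely, {1, 3, 4} is a clique of size 3, and the vertices of any clique must share a bag in every tree decomposition; so some bag has ≥ 3 vertices and tw(G) ≥ 2. Therefore the treewidth is 2.

Treewidth 2.
One optimal decomposition is:
Bags: B1 = {2, 4, 5}  B2 = {2, 3, 4}  B3 = {1, 3, 4}
Tree: B1–B2, B2–B3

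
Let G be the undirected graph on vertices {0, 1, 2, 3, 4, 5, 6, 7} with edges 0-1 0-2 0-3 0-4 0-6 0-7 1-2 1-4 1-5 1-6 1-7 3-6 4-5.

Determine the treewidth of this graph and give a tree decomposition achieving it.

Treewidth 2.
One optimal decomposition is:
Bags: B1 = {0, 1, 7}  B2 = {0, 1, 4}  B3 = {1, 4, 5}  B4 = {0, 1, 6}  B5 = {0, 1, 2}  B6 = {0, 3, 6}
Tree: B1–B2, B2–B3, B1–B4, B4–B5, B4–B6

Every bag has size at most 3, so the width is 3 − 1 = 2 and tw(G) ≤ 2. Conversely, {0, 1, 2} is a clique of size 3, and the vertices of any clique must share a bag in every tree decomposition; so some bag has ≥ 3 vertices and tw(G) ≥ 2. The upper and lower bounds meet at 2, so that is the treewidth.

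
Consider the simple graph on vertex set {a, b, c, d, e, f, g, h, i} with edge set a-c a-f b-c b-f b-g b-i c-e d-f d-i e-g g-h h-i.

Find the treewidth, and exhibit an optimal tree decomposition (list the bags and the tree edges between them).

Treewidth 3.
One such decomposition:
Bags: B1 = {a, d, f, i}  B2 = {a, b, f, i}  B3 = {a, b, c, i}  B4 = {b, c, h, i}  B5 = {b, c, g, h}  B6 = {c, e, g, h}
Tree: B1–B2, B2–B3, B3–B4, B4–B5, B5–B6

Each bag holds 4 vertices, so the decomposition has width 3, which upper-bounds the treewidth. For the lower bound: the 4 vertex sets {a,d,f}, {i}, {b}, {c,e,g,h} are disjoint, each induces a connected subgraph, and every pair is joined by at least one edge of G. Contracting each set to a single vertex therefore yields K_{4} as a minor, and since treewidth is minor-monotone, tw(G) ≥ tw(K_{4}) = 3. Hence tw(G) = 3 exactly.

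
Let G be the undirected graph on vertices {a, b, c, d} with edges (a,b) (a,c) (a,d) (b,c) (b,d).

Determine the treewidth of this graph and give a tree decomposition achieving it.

Each bag holds 3 vertices, so the decomposition has width 2, which upper-bounds the treewidth. On the other hand G contains the 3-clique {a, b, d}. A clique must lie in a single bag of any decomposition, so no decomposition can have width below 2. Hence tw(G) = 2 exactly.

Treewidth 2.
One such decomposition:
Bags: B1 = {a, b, d}  B2 = {a, b, c}
Tree: B1–B2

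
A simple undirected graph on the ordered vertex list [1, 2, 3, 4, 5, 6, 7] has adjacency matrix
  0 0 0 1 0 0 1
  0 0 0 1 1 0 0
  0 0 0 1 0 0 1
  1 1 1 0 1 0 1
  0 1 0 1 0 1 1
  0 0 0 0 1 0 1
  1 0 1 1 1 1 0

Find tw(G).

2

A width-2 tree decomposition is:
Bags: B1 = {4, 5, 7}  B2 = {2, 4, 5}  B3 = {3, 4, 7}  B4 = {5, 6, 7}  B5 = {1, 4, 7}
Tree: B1–B2, B1–B3, B1–B4, B3–B5
Each bag holds 3 vertices, so the decomposition has width 2, which upper-bounds the treewidth. For the lower bound, the 3 vertices {2, 4, 5} are pairwise adjacent, and any tree decomposition puts a clique entirely inside one bag — forcing width ≥ 2. Therefore the treewidth is 2.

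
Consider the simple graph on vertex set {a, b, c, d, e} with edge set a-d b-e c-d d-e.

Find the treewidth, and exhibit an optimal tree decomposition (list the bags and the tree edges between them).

Every bag has size at most 2, so the width is 2 − 1 = 1 and tw(G) ≤ 1. Any graph with an edge has treewidth ≥ 1, and G has the edge a–d. The upper and lower bounds meet at 1, so that is the treewidth.

Treewidth 1.
One optimal decomposition is:
Bags: B1 = {a, d}  B2 = {d, e}  B3 = {b, e}  B4 = {c, d}
Tree: B1–B2, B2–B3, B2–B4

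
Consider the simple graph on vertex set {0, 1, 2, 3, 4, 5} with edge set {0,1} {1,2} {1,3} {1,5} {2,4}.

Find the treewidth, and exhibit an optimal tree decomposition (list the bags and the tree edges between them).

Treewidth 1.
One optimal decomposition is:
Bags: B1 = {1, 2}  B2 = {1, 3}  B3 = {0, 1}  B4 = {2, 4}  B5 = {1, 5}
Tree: B1–B2, B1–B3, B1–B4, B3–B5

Every bag has size at most 2, so the width is 2 − 1 = 1 and tw(G) ≤ 1. Since G has at least one edge (e.g. 2–1), it is not an edgeless graph, so tw(G) ≥ 1. Hence tw(G) = 1 exactly.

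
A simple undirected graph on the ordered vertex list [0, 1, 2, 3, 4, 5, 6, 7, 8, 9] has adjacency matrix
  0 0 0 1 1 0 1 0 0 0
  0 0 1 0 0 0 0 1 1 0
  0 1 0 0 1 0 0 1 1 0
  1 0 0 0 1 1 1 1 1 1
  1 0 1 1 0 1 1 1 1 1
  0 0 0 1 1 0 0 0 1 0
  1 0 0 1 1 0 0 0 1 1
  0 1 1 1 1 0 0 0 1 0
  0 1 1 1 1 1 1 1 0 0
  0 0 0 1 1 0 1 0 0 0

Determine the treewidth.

A width-3 tree decomposition is:
Bags: B1 = {2, 4, 7, 8}  B2 = {1, 2, 7, 8}  B3 = {3, 4, 7, 8}  B4 = {3, 4, 5, 8}  B5 = {3, 4, 6, 8}  B6 = {3, 4, 6, 9}  B7 = {0, 3, 4, 6}
Tree: B1–B2, B1–B3, B3–B4, B3–B5, B5–B6, B6–B7
Each bag holds 4 vertices, so the decomposition has width 3, which upper-bounds the treewidth. For the lower bound, the 4 vertices {1, 2, 7, 8} are pairwise adjacent, and any tree decomposition puts a clique entirely inside one bag — forcing width ≥ 3. The upper and lower bounds meet at 3, so that is the treewidth.

3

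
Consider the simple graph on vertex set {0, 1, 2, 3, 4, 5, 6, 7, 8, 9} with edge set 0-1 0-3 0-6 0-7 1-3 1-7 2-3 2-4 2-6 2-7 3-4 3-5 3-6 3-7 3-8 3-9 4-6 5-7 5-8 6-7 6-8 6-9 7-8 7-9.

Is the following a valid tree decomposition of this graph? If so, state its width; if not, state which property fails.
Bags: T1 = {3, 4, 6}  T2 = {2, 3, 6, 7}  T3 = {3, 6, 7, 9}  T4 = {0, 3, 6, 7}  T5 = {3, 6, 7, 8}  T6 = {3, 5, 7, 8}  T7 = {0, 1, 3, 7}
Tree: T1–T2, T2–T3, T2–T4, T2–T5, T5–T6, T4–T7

No — edge (2,4) lies in no bag.

A tree decomposition must satisfy three properties: every vertex lies in some bag; for every edge, both endpoints lie together in some bag; and for every vertex, the bags containing it form a connected subtree. Here edge (2,4) lies in no bag, so the decomposition is invalid.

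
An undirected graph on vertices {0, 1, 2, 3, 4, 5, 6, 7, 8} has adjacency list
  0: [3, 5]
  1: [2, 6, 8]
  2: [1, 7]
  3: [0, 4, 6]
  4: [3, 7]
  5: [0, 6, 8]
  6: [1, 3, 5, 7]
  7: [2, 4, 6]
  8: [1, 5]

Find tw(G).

A width-3 tree decomposition is:
Bags: B1 = {1, 2, 5, 8}  B2 = {1, 2, 5, 6}  B3 = {2, 5, 6, 7}  B4 = {0, 5, 6, 7}  B5 = {0, 3, 6, 7}  B6 = {0, 3, 4, 7}
Tree: B1–B2, B2–B3, B3–B4, B4–B5, B5–B6
The largest bag has 4 vertices, giving width 3; this decomposition certifies tw(G) ≤ 3. For the lower bound: the 4 vertex sets {1,2,8}, {5}, {6}, {0,3,4,7} are disjoint, each induces a connected subgraph, and every pair is joined by at least one edge of G. Contracting each set to a single vertex therefore yields K_{4} as a minor, and since treewidth is minor-monotone, tw(G) ≥ tw(K_{4}) = 3. Therefore the treewidth is 3.

3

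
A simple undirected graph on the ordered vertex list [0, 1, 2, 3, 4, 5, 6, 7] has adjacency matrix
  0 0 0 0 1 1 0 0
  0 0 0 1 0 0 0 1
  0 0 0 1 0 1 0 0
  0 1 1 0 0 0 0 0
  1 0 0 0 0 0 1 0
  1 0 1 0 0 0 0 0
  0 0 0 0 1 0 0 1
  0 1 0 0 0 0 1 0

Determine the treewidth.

2

A width-2 tree decomposition is:
Bags: B1 = {1, 2, 3}  B2 = {1, 2, 5}  B3 = {0, 1, 5}  B4 = {0, 1, 4}  B5 = {1, 4, 6}  B6 = {1, 6, 7}
Tree: B1–B2, B2–B3, B3–B4, B4–B5, B5–B6
Every bag has size at most 3, so the width is 3 − 1 = 2 and tw(G) ≤ 2. Since 1–3–2–5–0–4–6–7–1 is a cycle in G, G is not acyclic. Forests are exactly the graphs of treewidth ≤ 1, so tw(G) ≥ 2. Therefore the treewidth is 2.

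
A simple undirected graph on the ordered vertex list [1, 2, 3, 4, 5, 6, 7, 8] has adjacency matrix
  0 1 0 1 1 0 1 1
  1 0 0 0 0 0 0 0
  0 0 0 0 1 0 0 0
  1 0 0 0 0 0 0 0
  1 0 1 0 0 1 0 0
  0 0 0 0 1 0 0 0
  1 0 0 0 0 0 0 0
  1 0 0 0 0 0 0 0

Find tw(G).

A width-1 tree decomposition is:
Bags: B1 = {1, 2}  B2 = {1, 8}  B3 = {1, 4}  B4 = {1, 5}  B5 = {1, 7}  B6 = {5, 6}  B7 = {3, 5}
Tree: B1–B2, B2–B3, B1–B4, B1–B5, B4–B6, B4–B7
Every bag has size at most 2, so the width is 2 − 1 = 1 and tw(G) ≤ 1. G has an edge, so its treewidth is at least 1. Therefore the treewidth is 1.

1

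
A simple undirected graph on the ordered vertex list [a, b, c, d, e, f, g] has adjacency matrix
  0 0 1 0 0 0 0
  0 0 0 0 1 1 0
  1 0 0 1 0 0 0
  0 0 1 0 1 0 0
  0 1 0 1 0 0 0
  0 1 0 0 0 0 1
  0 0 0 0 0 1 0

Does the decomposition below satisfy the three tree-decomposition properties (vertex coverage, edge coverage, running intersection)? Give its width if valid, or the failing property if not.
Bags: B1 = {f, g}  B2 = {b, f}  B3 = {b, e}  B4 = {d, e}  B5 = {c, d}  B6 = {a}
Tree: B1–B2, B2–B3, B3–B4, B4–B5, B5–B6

A tree decomposition must satisfy three properties: every vertex lies in some bag; for every edge, both endpoints lie together in some bag; and for every vertex, the bags containing it form a connected subtree. Here edge (c,a) lies in no bag, so the decomposition is invalid.

No — edge (c,a) lies in no bag.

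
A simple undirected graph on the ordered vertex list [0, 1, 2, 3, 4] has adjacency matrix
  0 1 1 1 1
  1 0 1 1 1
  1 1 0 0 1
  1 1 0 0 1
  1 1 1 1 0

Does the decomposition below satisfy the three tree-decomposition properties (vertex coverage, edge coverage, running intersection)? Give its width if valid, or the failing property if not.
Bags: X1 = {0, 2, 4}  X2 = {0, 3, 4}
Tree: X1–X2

A tree decomposition must satisfy three properties: every vertex lies in some bag; for every edge, both endpoints lie together in some bag; and for every vertex, the bags containing it form a connected subtree. Here vertex 1 appears in no bag, so the decomposition is invalid.

No — vertex 1 appears in no bag.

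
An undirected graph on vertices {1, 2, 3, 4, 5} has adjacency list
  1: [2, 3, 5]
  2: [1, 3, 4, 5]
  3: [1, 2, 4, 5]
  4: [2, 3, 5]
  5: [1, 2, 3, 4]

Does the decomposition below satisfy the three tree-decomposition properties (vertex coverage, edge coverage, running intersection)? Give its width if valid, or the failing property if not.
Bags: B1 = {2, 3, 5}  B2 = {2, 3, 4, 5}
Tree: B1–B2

No — vertex 1 appears in no bag.

A tree decomposition must satisfy three properties: every vertex lies in some bag; for every edge, both endpoints lie together in some bag; and for every vertex, the bags containing it form a connected subtree. Here vertex 1 appears in no bag, so the decomposition is invalid.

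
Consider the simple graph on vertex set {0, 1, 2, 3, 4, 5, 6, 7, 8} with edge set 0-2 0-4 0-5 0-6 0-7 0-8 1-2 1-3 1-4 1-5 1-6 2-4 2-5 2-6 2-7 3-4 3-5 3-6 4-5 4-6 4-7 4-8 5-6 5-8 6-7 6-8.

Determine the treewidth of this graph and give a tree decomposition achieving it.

Each bag holds 5 vertices, so the decomposition has width 4, which upper-bounds the treewidth. Conversely, {0, 4, 5, 6, 8} is a clique of size 5, and the vertices of any clique must share a bag in every tree decomposition; so some bag has ≥ 5 vertices and tw(G) ≥ 4. Hence tw(G) = 4 exactly.

Treewidth 4.
One optimal decomposition is:
Bags: B1 = {1, 2, 4, 5, 6}  B2 = {1, 3, 4, 5, 6}  B3 = {0, 2, 4, 5, 6}  B4 = {0, 2, 4, 6, 7}  B5 = {0, 4, 5, 6, 8}
Tree: B1–B2, B1–B3, B3–B4, B3–B5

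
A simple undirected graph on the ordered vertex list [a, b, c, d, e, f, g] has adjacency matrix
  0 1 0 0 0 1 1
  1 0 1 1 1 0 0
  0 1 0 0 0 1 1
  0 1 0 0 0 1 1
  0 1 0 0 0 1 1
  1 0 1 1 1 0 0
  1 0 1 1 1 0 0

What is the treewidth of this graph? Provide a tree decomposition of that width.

The largest bag has 4 vertices, giving width 3; this decomposition certifies tw(G) ≤ 3. For the lower bound: the 4 vertex sets {b,d}, {c,g}, {f}, {e} are disjoint, each induces a connected subgraph, and every pair is joined by at least one edge of G. Contracting each set to a single vertex therefore yields K_{4} as a minor, and since treewidth is minor-monotone, tw(G) ≥ tw(K_{4}) = 3. Therefore the treewidth is 3.

Treewidth 3.
One optimal decomposition is:
Bags: B1 = {b, d, f, g}  B2 = {b, c, f, g}  B3 = {b, e, f, g}  B4 = {a, b, f, g}
Tree: B1–B2, B2–B3, B3–B4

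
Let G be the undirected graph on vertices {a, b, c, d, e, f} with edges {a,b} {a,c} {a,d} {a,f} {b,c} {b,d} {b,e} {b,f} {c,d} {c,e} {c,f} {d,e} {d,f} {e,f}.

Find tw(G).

A width-4 tree decomposition is:
Bags: B1 = {a, b, c, d, f}  B2 = {b, c, d, e, f}
Tree: B1–B2
Every bag has size at most 5, so the width is 5 − 1 = 4 and tw(G) ≤ 4. For the lower bound, the 5 vertices {b, c, d, e, f} are pairwise adjacent, and any tree decomposition puts a clique entirely inside one bag — forcing width ≥ 4. Combining the bounds, tw(G) = 4.

4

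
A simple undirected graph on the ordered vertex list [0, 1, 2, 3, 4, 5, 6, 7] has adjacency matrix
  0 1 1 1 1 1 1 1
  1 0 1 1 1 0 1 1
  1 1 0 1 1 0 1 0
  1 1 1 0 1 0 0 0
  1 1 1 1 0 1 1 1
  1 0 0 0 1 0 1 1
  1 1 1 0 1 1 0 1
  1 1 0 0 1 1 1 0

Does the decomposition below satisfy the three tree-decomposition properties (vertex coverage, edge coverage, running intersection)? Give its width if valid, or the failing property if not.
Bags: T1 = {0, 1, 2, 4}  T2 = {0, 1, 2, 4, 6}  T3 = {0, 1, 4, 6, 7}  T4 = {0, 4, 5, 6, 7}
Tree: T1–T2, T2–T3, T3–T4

No — vertex 3 appears in no bag.

A tree decomposition must satisfy three properties: every vertex lies in some bag; for every edge, both endpoints lie together in some bag; and for every vertex, the bags containing it form a connected subtree. Here vertex 3 appears in no bag, so the decomposition is invalid.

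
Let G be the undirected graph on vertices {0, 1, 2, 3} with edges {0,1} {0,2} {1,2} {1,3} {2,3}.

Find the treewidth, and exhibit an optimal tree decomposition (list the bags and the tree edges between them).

Treewidth 2.
One such decomposition:
Bags: B1 = {1, 2, 3}  B2 = {0, 1, 2}
Tree: B1–B2

The largest bag has 3 vertices, giving width 2; this decomposition certifies tw(G) ≤ 2. For the lower bound, the 3 vertices {0, 1, 2} are pairwise adjacent, and any tree decomposition puts a clique entirely inside one bag — forcing width ≥ 2. Combining the bounds, tw(G) = 2.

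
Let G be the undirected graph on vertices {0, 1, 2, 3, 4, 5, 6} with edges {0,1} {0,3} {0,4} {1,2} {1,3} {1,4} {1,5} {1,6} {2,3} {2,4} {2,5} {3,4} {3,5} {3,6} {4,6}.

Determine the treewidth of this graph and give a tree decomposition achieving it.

Treewidth 3.
One such decomposition:
Bags: B1 = {0, 1, 3, 4}  B2 = {1, 2, 3, 4}  B3 = {1, 2, 3, 5}  B4 = {1, 3, 4, 6}
Tree: B1–B2, B2–B3, B2–B4

Every bag has size at most 4, so the width is 4 − 1 = 3 and tw(G) ≤ 3. On the other hand G contains the 4-clique {0, 1, 3, 4}. A clique must lie in a single bag of any decomposition, so no decomposition can have width below 3. Hence tw(G) = 3 exactly.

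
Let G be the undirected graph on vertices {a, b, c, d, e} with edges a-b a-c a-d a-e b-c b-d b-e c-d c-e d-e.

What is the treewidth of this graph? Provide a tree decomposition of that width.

Treewidth 4.
Bags: B1 = {a, b, c, d, e}
Tree: (single bag)

With just one bag of size 5, the width is 5 − 1 = 4, so tw(G) ≤ 4. On the other hand G contains the 5-clique {a, b, c, d, e}. A clique must lie in a single bag of any decomposition, so no decomposition can have width below 4. Therefore the treewidth is 4.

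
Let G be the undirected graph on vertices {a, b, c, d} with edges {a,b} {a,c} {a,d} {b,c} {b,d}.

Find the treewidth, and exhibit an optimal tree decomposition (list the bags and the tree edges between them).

Treewidth 2.
One optimal decomposition is:
Bags: B1 = {a, b, c}  B2 = {a, b, d}
Tree: B1–B2

The largest bag has 3 vertices, giving width 2; this decomposition certifies tw(G) ≤ 2. On the other hand G contains the 3-clique {a, b, d}. A clique must lie in a single bag of any decomposition, so no decomposition can have width below 2. The upper and lower bounds meet at 2, so that is the treewidth.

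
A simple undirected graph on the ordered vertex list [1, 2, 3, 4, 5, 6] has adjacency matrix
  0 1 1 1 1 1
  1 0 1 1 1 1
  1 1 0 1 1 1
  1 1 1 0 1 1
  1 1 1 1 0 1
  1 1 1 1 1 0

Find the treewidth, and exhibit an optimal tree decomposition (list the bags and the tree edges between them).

With just one bag of size 6, the width is 6 − 1 = 5, so tw(G) ≤ 5. For the lower bound, the 6 vertices {1, 2, 3, 4, 5, 6} are pairwise adjacent, and any tree decomposition puts a clique entirely inside one bag — forcing width ≥ 5. Hence tw(G) = 5 exactly.

Treewidth 5.
One such decomposition:
Bags: B1 = {1, 2, 3, 4, 5, 6}
Tree: (single bag)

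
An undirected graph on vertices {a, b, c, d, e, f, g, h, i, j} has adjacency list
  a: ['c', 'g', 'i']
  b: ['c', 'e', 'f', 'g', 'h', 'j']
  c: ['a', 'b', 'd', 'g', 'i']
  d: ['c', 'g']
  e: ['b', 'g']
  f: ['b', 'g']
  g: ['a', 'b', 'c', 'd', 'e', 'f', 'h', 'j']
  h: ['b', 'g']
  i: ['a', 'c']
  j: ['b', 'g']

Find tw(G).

2

A width-2 tree decomposition is:
Bags: B1 = {b, e, g}  B2 = {b, c, g}  B3 = {b, g, j}  B4 = {a, c, g}  B5 = {b, f, g}  B6 = {b, g, h}  B7 = {a, c, i}  B8 = {c, d, g}
Tree: B1–B2, B2–B3, B2–B4, B1–B5, B5–B6, B4–B7, B2–B8
Each bag holds 3 vertices, so the decomposition has width 2, which upper-bounds the treewidth. On the other hand G contains the 3-clique {c, d, g}. A clique must lie in a single bag of any decomposition, so no decomposition can have width below 2. Therefore the treewidth is 2.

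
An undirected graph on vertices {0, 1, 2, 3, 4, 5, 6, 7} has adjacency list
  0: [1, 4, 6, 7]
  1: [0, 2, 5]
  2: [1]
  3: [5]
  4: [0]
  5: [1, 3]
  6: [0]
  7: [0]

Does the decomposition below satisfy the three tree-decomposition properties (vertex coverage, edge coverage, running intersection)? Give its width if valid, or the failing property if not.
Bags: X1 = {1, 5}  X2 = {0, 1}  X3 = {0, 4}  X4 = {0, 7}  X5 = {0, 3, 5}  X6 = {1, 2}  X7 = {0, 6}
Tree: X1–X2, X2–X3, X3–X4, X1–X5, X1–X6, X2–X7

No — bags containing vertex 0 are not connected in the tree.

A tree decomposition must satisfy three properties: every vertex lies in some bag; for every edge, both endpoints lie together in some bag; and for every vertex, the bags containing it form a connected subtree. Here bags containing vertex 0 are not connected in the tree, so the decomposition is invalid.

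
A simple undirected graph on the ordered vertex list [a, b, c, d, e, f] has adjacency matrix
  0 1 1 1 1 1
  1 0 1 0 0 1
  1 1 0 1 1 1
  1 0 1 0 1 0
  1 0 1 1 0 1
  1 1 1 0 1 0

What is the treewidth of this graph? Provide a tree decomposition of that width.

Treewidth 3.
Bags: B1 = {a, c, d, e}  B2 = {a, c, e, f}  B3 = {a, b, c, f}
Tree: B1–B2, B2–B3

Every bag has size at most 4, so the width is 4 − 1 = 3 and tw(G) ≤ 3. On the other hand G contains the 4-clique {a, c, d, e}. A clique must lie in a single bag of any decomposition, so no decomposition can have width below 3. Therefore the treewidth is 3.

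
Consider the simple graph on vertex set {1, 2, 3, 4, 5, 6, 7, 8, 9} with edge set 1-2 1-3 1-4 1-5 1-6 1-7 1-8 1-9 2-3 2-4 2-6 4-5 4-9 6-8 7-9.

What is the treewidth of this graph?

A width-2 tree decomposition is:
Bags: B1 = {1, 2, 4}  B2 = {1, 2, 6}  B3 = {1, 4, 5}  B4 = {1, 6, 8}  B5 = {1, 4, 9}  B6 = {1, 2, 3}  B7 = {1, 7, 9}
Tree: B1–B2, B1–B3, B2–B4, B3–B5, B1–B6, B5–B7
Every bag has size at most 3, so the width is 3 − 1 = 2 and tw(G) ≤ 2. For the lower bound, the 3 vertices {1, 2, 3} are pairwise adjacent, and any tree decomposition puts a clique entirely inside one bag — forcing width ≥ 2. Therefore the treewidth is 2.

2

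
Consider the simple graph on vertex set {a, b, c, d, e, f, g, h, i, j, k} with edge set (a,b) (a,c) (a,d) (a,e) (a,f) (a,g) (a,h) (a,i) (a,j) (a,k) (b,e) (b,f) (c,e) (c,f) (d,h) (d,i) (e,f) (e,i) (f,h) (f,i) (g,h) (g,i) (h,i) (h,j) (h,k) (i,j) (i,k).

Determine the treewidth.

A width-3 tree decomposition is:
Bags: B1 = {a, e, f, i}  B2 = {a, f, h, i}  B3 = {a, h, i, k}  B4 = {a, b, e, f}  B5 = {a, h, i, j}  B6 = {a, g, h, i}  B7 = {a, c, e, f}  B8 = {a, d, h, i}
Tree: B1–B2, B2–B3, B1–B4, B2–B5, B3–B6, B4–B7, B3–B8
The largest bag has 4 vertices, giving width 3; this decomposition certifies tw(G) ≤ 3. For the lower bound, the 4 vertices {a, c, e, f} are pairwise adjacent, and any tree decomposition puts a clique entirely inside one bag — forcing width ≥ 3. Therefore the treewidth is 3.

3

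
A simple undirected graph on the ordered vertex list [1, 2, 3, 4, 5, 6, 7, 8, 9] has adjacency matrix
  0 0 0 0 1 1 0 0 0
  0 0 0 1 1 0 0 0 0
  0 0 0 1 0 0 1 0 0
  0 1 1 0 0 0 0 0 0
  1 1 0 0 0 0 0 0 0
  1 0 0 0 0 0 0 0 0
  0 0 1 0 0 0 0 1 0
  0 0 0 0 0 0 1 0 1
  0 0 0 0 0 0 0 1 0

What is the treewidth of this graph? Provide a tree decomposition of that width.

Treewidth 1.
One such decomposition:
Bags: B1 = {1, 6}  B2 = {1, 5}  B3 = {2, 5}  B4 = {2, 4}  B5 = {3, 4}  B6 = {3, 7}  B7 = {7, 8}  B8 = {8, 9}
Tree: B1–B2, B2–B3, B3–B4, B4–B5, B5–B6, B6–B7, B7–B8

Every bag has size at most 2, so the width is 2 − 1 = 1 and tw(G) ≤ 1. Since G has at least one edge (e.g. 6–1), it is not an edgeless graph, so tw(G) ≥ 1. The upper and lower bounds meet at 1, so that is the treewidth.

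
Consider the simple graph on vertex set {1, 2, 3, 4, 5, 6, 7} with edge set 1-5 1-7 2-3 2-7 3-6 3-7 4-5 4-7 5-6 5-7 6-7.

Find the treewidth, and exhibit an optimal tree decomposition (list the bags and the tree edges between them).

Every bag has size at most 3, so the width is 3 − 1 = 2 and tw(G) ≤ 2. For the lower bound, the 3 vertices {2, 3, 7} are pairwise adjacent, and any tree decomposition puts a clique entirely inside one bag — forcing width ≥ 2. The upper and lower bounds meet at 2, so that is the treewidth.

Treewidth 2.
One such decomposition:
Bags: B1 = {5, 6, 7}  B2 = {4, 5, 7}  B3 = {3, 6, 7}  B4 = {1, 5, 7}  B5 = {2, 3, 7}
Tree: B1–B2, B1–B3, B2–B4, B3–B5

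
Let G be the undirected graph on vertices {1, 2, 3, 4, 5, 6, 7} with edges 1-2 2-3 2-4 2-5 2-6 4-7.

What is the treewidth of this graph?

A width-1 tree decomposition is:
Bags: B1 = {2, 3}  B2 = {2, 6}  B3 = {2, 4}  B4 = {4, 7}  B5 = {2, 5}  B6 = {1, 2}
Tree: B1–B2, B2–B3, B3–B4, B2–B5, B5–B6
Every bag has size at most 2, so the width is 2 − 1 = 1 and tw(G) ≤ 1. Since G has at least one edge (e.g. 2–3), it is not an edgeless graph, so tw(G) ≥ 1. Combining the bounds, tw(G) = 1.

1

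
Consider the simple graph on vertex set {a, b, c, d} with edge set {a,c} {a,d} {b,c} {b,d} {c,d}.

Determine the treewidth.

A width-2 tree decomposition is:
Bags: B1 = {a, c, d}  B2 = {b, c, d}
Tree: B1–B2
Each bag holds 3 vertices, so the decomposition has width 2, which upper-bounds the treewidth. On the other hand G contains the 3-clique {a, c, d}. A clique must lie in a single bag of any decomposition, so no decomposition can have width below 2. Combining the bounds, tw(G) = 2.

2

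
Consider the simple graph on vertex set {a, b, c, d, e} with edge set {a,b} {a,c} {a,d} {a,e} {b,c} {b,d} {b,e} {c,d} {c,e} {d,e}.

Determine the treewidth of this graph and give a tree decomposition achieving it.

Treewidth 4.
One such decomposition:
Bags: B1 = {a, b, c, d, e}
Tree: (single bag)

A single bag containing all 5 vertices is trivially a valid decomposition of width 4. On the other hand G contains the 5-clique {a, b, c, d, e}. A clique must lie in a single bag of any decomposition, so no decomposition can have width below 4. Therefore the treewidth is 4.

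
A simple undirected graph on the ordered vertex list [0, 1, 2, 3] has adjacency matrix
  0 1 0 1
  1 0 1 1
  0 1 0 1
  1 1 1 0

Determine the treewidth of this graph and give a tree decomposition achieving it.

Treewidth 2.
One such decomposition:
Bags: B1 = {0, 1, 3}  B2 = {1, 2, 3}
Tree: B1–B2

Each bag holds 3 vertices, so the decomposition has width 2, which upper-bounds the treewidth. Conversely, {0, 1, 3} is a clique of size 3, and the vertices of any clique must share a bag in every tree decomposition; so some bag has ≥ 3 vertices and tw(G) ≥ 2. Hence tw(G) = 2 exactly.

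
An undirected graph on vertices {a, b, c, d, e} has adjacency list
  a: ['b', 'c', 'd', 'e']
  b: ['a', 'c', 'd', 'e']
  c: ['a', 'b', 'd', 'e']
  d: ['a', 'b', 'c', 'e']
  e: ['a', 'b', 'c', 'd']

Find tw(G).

4

A width-4 tree decomposition is:
Bags: B1 = {a, b, c, d, e}
Tree: (single bag)
With just one bag of size 5, the width is 5 − 1 = 4, so tw(G) ≤ 4. For the lower bound, the 5 vertices {a, b, c, d, e} are pairwise adjacent, and any tree decomposition puts a clique entirely inside one bag — forcing width ≥ 4. Hence tw(G) = 4 exactly.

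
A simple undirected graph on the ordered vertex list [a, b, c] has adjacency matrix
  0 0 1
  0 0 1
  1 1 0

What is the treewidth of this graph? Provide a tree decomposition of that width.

Treewidth 1.
One optimal decomposition is:
Bags: B1 = {a, c}  B2 = {b, c}
Tree: B1–B2

The largest bag has 2 vertices, giving width 1; this decomposition certifies tw(G) ≤ 1. Any graph with an edge has treewidth ≥ 1, and G has the edge a–c. Hence tw(G) = 1 exactly.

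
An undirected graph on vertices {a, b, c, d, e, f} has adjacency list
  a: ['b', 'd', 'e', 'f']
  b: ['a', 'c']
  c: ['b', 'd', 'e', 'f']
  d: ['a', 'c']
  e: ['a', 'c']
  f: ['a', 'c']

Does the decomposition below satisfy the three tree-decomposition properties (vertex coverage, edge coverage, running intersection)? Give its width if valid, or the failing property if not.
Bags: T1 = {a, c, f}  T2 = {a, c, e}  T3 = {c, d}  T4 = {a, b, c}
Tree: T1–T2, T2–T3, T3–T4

A tree decomposition must satisfy three properties: every vertex lies in some bag; for every edge, both endpoints lie together in some bag; and for every vertex, the bags containing it form a connected subtree. Here edge (a,d) lies in no bag, so the decomposition is invalid.

No — edge (a,d) lies in no bag.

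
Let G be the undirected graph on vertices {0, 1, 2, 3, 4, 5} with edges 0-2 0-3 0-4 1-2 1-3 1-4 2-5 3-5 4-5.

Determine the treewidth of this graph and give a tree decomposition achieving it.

Treewidth 3.
One optimal decomposition is:
Bags: B1 = {0, 1, 2, 5}  B2 = {0, 1, 4, 5}  B3 = {0, 1, 3, 5}
Tree: B1–B2, B2–B3

Every bag has size at most 4, so the width is 4 − 1 = 3 and tw(G) ≤ 3. For the lower bound: the 4 vertex sets {2,5}, {1,4}, {0}, {3} are disjoint, each induces a connected subgraph, and every pair is joined by at least one edge of G. Contracting each set to a single vertex therefore yields K_{4} as a minor, and since treewidth is minor-monotone, tw(G) ≥ tw(K_{4}) = 3. The upper and lower bounds meet at 3, so that is the treewidth.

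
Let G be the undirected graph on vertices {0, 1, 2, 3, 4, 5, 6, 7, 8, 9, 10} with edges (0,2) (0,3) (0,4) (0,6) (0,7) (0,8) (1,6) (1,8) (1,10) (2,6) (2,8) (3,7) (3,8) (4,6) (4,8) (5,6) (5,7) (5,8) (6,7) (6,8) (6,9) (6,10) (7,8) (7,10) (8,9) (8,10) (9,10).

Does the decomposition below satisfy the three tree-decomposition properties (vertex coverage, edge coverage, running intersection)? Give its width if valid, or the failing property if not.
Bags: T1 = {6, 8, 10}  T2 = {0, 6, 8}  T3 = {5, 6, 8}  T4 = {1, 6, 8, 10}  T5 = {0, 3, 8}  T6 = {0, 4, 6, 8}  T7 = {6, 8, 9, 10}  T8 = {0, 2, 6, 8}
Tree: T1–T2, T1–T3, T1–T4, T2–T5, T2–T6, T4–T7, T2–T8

A tree decomposition must satisfy three properties: every vertex lies in some bag; for every edge, both endpoints lie together in some bag; and for every vertex, the bags containing it form a connected subtree. Here vertex 7 appears in no bag, so the decomposition is invalid.

No — vertex 7 appears in no bag.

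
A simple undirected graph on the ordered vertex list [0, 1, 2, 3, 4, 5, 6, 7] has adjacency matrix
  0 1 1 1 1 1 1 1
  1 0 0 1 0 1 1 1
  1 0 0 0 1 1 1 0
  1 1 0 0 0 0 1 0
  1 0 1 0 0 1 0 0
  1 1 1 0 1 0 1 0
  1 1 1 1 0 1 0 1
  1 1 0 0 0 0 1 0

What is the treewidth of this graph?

A width-3 tree decomposition is:
Bags: B1 = {0, 2, 5, 6}  B2 = {0, 2, 4, 5}  B3 = {0, 1, 5, 6}  B4 = {0, 1, 3, 6}  B5 = {0, 1, 6, 7}
Tree: B1–B2, B1–B3, B3–B4, B3–B5
Each bag holds 4 vertices, so the decomposition has width 3, which upper-bounds the treewidth. For the lower bound, the 4 vertices {0, 2, 4, 5} are pairwise adjacent, and any tree decomposition puts a clique entirely inside one bag — forcing width ≥ 3. Hence tw(G) = 3 exactly.

3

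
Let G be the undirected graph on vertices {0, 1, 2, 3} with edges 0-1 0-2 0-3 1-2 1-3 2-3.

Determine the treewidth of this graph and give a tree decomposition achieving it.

Treewidth 3.
Bags: B1 = {0, 1, 2, 3}
Tree: (single bag)

With just one bag of size 4, the width is 4 − 1 = 3, so tw(G) ≤ 3. Conversely, {0, 1, 2, 3} is a clique of size 4, and the vertices of any clique must share a bag in every tree decomposition; so some bag has ≥ 4 vertices and tw(G) ≥ 3. The upper and lower bounds meet at 3, so that is the treewidth.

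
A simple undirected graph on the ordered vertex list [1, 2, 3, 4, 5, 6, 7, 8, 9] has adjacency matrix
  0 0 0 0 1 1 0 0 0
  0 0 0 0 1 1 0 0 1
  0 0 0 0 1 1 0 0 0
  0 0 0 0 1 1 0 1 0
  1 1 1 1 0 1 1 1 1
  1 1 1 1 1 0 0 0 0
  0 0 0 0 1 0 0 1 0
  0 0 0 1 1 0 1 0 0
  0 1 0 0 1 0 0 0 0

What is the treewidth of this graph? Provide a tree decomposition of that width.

Treewidth 2.
One optimal decomposition is:
Bags: B1 = {1, 5, 6}  B2 = {2, 5, 6}  B3 = {4, 5, 6}  B4 = {3, 5, 6}  B5 = {2, 5, 9}  B6 = {4, 5, 8}  B7 = {5, 7, 8}
Tree: B1–B2, B2–B3, B1–B4, B2–B5, B3–B6, B6–B7

Every bag has size at most 3, so the width is 3 − 1 = 2 and tw(G) ≤ 2. On the other hand G contains the 3-clique {4, 5, 8}. A clique must lie in a single bag of any decomposition, so no decomposition can have width below 2. The upper and lower bounds meet at 2, so that is the treewidth.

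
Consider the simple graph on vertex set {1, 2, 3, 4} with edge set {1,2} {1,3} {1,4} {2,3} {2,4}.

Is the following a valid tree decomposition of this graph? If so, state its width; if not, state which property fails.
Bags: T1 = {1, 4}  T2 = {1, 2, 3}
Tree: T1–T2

No — edge (2,4) lies in no bag.

A tree decomposition must satisfy three properties: every vertex lies in some bag; for every edge, both endpoints lie together in some bag; and for every vertex, the bags containing it form a connected subtree. Here edge (2,4) lies in no bag, so the decomposition is invalid.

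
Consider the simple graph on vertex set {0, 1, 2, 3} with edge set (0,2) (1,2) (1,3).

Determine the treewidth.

1

A width-1 tree decomposition is:
Bags: B1 = {1, 2}  B2 = {0, 2}  B3 = {1, 3}
Tree: B1–B2, B1–B3
Every bag has size at most 2, so the width is 2 − 1 = 1 and tw(G) ≤ 1. Any graph with an edge has treewidth ≥ 1, and G has the edge 1–2. Therefore the treewidth is 1.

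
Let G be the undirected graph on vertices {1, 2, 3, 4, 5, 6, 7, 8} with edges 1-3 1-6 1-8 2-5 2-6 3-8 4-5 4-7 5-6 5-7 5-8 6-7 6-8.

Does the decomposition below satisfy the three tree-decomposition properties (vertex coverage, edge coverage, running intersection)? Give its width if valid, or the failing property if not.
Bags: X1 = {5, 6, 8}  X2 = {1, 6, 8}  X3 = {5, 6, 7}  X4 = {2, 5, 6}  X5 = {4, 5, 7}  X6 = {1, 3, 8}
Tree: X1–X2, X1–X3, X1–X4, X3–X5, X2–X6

Checking the three conditions: (i) the bags cover all of {1, 2, 3, 4, 5, 6, 7, 8}; (ii) for each edge, some bag contains both endpoints; (iii) the bags containing any fixed vertex form a subtree. All hold, so the decomposition is valid with width 3 − 1 = 2.

Yes; width 2.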